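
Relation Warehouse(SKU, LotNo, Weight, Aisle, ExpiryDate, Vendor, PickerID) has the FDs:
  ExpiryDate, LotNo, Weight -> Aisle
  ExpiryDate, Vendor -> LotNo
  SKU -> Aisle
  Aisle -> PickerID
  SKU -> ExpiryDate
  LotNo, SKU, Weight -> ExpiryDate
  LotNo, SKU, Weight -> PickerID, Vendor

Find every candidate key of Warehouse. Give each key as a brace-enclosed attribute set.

{LotNo, SKU, Weight}, {SKU, Vendor, Weight}

Attributes never on any right-hand side: {SKU, Weight} — every candidate key must contain all of them.
Closure of {LotNo, SKU, Weight} is {Aisle, ExpiryDate, LotNo, PickerID, SKU, Vendor, Weight}, the whole schema; {LotNo, SKU, Weight} is a candidate key.
Closure of {SKU, Vendor, Weight} is {Aisle, ExpiryDate, LotNo, PickerID, SKU, Vendor, Weight}, the whole schema; {SKU, Vendor, Weight} is a candidate key.
Any other superkey properly contains one of these, so there are no further candidate keys.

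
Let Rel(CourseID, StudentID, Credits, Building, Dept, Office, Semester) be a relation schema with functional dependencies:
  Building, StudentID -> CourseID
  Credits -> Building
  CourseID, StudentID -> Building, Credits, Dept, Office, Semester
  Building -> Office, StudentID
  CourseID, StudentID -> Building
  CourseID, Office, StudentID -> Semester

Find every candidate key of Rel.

{Building}, {CourseID, StudentID}, {Credits}

{Building}⁺ = {Building, CourseID, Credits, Dept, Office, Semester, StudentID} — all of the relation — so {Building} is a candidate key.
{Credits}⁺ = {Building, CourseID, Credits, Dept, Office, Semester, StudentID} — all of the relation — so {Credits} is a candidate key.
{CourseID, StudentID}⁺ = {Building, CourseID, Credits, Dept, Office, Semester, StudentID} — all of the relation — so {CourseID, StudentID} is a candidate key.
These are minimal and exhaustive — every other superkey contains one of them.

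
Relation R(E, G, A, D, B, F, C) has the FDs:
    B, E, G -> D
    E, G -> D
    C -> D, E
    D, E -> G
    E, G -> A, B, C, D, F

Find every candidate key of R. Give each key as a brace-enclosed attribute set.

{C}, {D, E}, {E, G}

{C} is a candidate key since {C}⁺ = {A, B, C, D, E, F, G} covers every attribute.
{D, E} is a candidate key since {D, E}⁺ = {A, B, C, D, E, F, G} covers every attribute.
{E, G} is a candidate key since {E, G}⁺ = {A, B, C, D, E, F, G} covers every attribute.
No proper subset of any of these is a key, and no other minimal superkey exists.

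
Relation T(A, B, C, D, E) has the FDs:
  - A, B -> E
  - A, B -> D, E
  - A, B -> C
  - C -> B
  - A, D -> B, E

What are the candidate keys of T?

{A} never appears on the right of any FD, so every key must include it.
{A, B}⁺ = {A, B, C, D, E} — all of the relation — so {A, B} is a candidate key.
{A, C}⁺ = {A, B, C, D, E} — all of the relation — so {A, C} is a candidate key.
{A, D}⁺ = {A, B, C, D, E} — all of the relation — so {A, D} is a candidate key.
These are minimal and exhaustive — every other superkey contains one of them.

{A, B}, {A, C}, {A, D}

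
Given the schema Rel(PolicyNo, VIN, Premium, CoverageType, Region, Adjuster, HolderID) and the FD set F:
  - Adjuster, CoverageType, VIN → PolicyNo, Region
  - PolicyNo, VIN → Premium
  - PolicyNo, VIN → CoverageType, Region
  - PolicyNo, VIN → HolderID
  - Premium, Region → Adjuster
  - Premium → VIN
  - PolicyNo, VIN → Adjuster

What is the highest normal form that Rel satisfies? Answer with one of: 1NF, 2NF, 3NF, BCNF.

Candidate keys: {Adjuster, CoverageType, Premium}, {Adjuster, CoverageType, VIN}, {CoverageType, Premium, Region}, {PolicyNo, Premium}, {PolicyNo, VIN}. Prime attributes: {Adjuster, CoverageType, PolicyNo, Premium, Region, VIN}.
For Premium, Region → Adjuster we have {Premium, Region}⁺ = {Adjuster, Premium, Region, VIN}; {Premium, Region} is not a superkey, so BCNF fails.
But every attribute on its right side ({Adjuster}) is prime, and the same holds for every other non-superkey FD, so 3NF still holds.

3NF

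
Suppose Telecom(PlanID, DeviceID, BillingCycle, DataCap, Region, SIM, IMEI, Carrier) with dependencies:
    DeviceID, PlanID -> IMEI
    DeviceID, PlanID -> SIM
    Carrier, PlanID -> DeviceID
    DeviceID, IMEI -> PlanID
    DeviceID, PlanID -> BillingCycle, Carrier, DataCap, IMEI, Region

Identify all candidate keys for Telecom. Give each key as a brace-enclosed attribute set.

{Carrier, PlanID} is a candidate key since {Carrier, PlanID}⁺ = {BillingCycle, Carrier, DataCap, DeviceID, IMEI, PlanID, Region, SIM} covers every attribute.
{DeviceID, IMEI} is a candidate key since {DeviceID, IMEI}⁺ = {BillingCycle, Carrier, DataCap, DeviceID, IMEI, PlanID, Region, SIM} covers every attribute.
{DeviceID, PlanID} is a candidate key since {DeviceID, PlanID}⁺ = {BillingCycle, Carrier, DataCap, DeviceID, IMEI, PlanID, Region, SIM} covers every attribute.
Any other superkey properly contains one of these, so there are no further candidate keys.

{Carrier, PlanID}, {DeviceID, IMEI}, {DeviceID, PlanID}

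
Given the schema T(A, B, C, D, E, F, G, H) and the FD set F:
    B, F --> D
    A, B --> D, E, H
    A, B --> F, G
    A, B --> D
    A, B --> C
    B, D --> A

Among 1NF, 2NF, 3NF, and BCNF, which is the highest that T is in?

Candidate keys: {A, B}, {B, D}, {B, F}. Prime attributes: {A, B, D, F}.
Every FD has a superkey on the left, so the relation is in BCNF.

BCNF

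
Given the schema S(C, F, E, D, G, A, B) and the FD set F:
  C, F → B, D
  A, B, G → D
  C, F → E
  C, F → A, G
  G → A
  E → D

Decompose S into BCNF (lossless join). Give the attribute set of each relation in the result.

{A, G}; {B, C, E, F, G}; {B, D, G}

Candidate key of the original relation: {C, F}.
Within {A, B, C, D, E, F, G}: {A, B, G}⁺ ∩ {A, B, C, D, E, F, G} = {A, B, D, G}, not the whole set, so A, B, G → D violates BCNF; decompose into {A, B, D, G} and {A, B, C, E, F, G}.
Within {A, B, D, G}: {G}⁺ ∩ {A, B, D, G} = {A, G}, not the whole set, so G → A violates BCNF; decompose into {A, G} and {B, D, G}.
{A, G} has no BCNF violation.
{B, D, G} has no BCNF violation.
Within {A, B, C, E, F, G}: {G}⁺ ∩ {A, B, C, E, F, G} = {A, G}, not the whole set, so G → A violates BCNF; decompose into {A, G} and {B, C, E, F, G}.
{A, G} has no BCNF violation.
{B, C, E, F, G} has no BCNF violation.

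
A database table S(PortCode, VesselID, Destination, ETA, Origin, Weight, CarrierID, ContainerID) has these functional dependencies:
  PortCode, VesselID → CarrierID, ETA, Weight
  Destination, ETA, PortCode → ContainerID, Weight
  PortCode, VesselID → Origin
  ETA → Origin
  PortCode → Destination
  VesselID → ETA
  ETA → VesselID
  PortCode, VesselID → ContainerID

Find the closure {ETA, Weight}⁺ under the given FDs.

{ETA, Origin, VesselID, Weight}

Start with {ETA, Weight}.
ETA → Origin applies; add {Origin} → now {ETA, Origin, Weight}.
ETA → VesselID applies; add {VesselID} → now {ETA, Origin, VesselID, Weight}.
No further FD applies.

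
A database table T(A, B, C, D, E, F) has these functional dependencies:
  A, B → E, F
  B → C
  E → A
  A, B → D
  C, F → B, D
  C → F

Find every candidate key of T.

{A, B}, {A, C}, {B, E}, {C, E}

Closure of {A, B} is {A, B, C, D, E, F}, the whole schema; {A, B} is a candidate key.
Closure of {A, C} is {A, B, C, D, E, F}, the whole schema; {A, C} is a candidate key.
Closure of {B, E} is {A, B, C, D, E, F}, the whole schema; {B, E} is a candidate key.
Closure of {C, E} is {A, B, C, D, E, F}, the whole schema; {C, E} is a candidate key.
These are minimal and exhaustive — every other superkey contains one of them.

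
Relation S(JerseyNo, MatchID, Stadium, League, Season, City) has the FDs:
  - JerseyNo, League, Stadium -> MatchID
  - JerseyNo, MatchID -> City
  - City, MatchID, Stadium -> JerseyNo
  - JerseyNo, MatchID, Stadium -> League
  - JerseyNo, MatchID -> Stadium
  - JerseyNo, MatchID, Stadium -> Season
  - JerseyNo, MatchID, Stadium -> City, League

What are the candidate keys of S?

{City, MatchID, Stadium}, {JerseyNo, League, Stadium}, {JerseyNo, MatchID}

Closure of {JerseyNo, MatchID} is {City, JerseyNo, League, MatchID, Season, Stadium}, the whole schema; {JerseyNo, MatchID} is a candidate key.
Closure of {City, MatchID, Stadium} is {City, JerseyNo, League, MatchID, Season, Stadium}, the whole schema; {City, MatchID, Stadium} is a candidate key.
Closure of {JerseyNo, League, Stadium} is {City, JerseyNo, League, MatchID, Season, Stadium}, the whole schema; {JerseyNo, League, Stadium} is a candidate key.
Any other superkey properly contains one of these, so there are no further candidate keys.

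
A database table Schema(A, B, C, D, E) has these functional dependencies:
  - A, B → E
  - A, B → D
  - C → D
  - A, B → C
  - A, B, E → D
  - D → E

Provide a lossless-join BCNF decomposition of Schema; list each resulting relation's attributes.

{A, B, C}; {C, D}; {D, E}

Candidate key of the original relation: {A, B}.
In {A, B, C, D, E}, {C} is not a superkey ({C}⁺ restricted to this set is {C, D, E}), so split on C → D, E into {C, D, E} and {A, B, C}.
In {C, D, E}, {D} is not a superkey ({D}⁺ restricted to this set is {D, E}), so split on D → E into {D, E} and {C, D}.
{D, E} has no BCNF violation.
{C, D} has no BCNF violation.
{A, B, C} has no BCNF violation.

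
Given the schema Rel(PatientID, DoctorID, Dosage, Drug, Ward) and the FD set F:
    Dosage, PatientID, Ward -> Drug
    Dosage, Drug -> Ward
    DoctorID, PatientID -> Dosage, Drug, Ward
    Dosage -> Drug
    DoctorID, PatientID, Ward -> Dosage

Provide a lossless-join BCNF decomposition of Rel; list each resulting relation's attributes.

Candidate key of the original relation: {DoctorID, PatientID}.
Within {DoctorID, Dosage, Drug, PatientID, Ward}: {Dosage, PatientID, Ward}⁺ ∩ {DoctorID, Dosage, Drug, PatientID, Ward} = {Dosage, Drug, PatientID, Ward}, not the whole set, so Dosage, PatientID, Ward -> Drug violates BCNF; decompose into {Dosage, Drug, PatientID, Ward} and {DoctorID, Dosage, PatientID, Ward}.
Within {Dosage, Drug, PatientID, Ward}: {Dosage, Drug}⁺ ∩ {Dosage, Drug, PatientID, Ward} = {Dosage, Drug, Ward}, not the whole set, so Dosage, Drug -> Ward violates BCNF; decompose into {Dosage, Drug, Ward} and {Dosage, Drug, PatientID}.
{Dosage, Drug, Ward} has no BCNF violation.
Within {Dosage, Drug, PatientID}: {Dosage}⁺ ∩ {Dosage, Drug, PatientID} = {Dosage, Drug}, not the whole set, so Dosage -> Drug violates BCNF; decompose into {Dosage, Drug} and {Dosage, PatientID}.
{Dosage, Drug} has no BCNF violation.
{Dosage, PatientID} has no BCNF violation.
Within {DoctorID, Dosage, PatientID, Ward}: {Dosage}⁺ ∩ {DoctorID, Dosage, PatientID, Ward} = {Dosage, Ward}, not the whole set, so Dosage -> Ward violates BCNF; decompose into {Dosage, Ward} and {DoctorID, Dosage, PatientID}.
{Dosage, Ward} has no BCNF violation.
{DoctorID, Dosage, PatientID} has no BCNF violation.

{DoctorID, Dosage, PatientID}; {Dosage, Drug, Ward}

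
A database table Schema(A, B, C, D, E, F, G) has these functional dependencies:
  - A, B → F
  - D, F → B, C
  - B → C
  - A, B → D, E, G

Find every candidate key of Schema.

No FD produces {A}, so it must be in every candidate key.
Closure of {A, B} is {A, B, C, D, E, F, G}, the whole schema; {A, B} is a candidate key.
Closure of {A, D, F} is {A, B, C, D, E, F, G}, the whole schema; {A, D, F} is a candidate key.
These are minimal and exhaustive — every other superkey contains one of them.

{A, B}, {A, D, F}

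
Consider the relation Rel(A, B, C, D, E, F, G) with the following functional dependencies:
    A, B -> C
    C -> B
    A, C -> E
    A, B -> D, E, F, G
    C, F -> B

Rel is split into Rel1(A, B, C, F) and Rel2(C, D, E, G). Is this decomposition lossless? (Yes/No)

Common attributes: {C}; their closure is {B, C}.
Neither Rel1 nor Rel2 is contained in that closure, so the decomposition is lossy.

No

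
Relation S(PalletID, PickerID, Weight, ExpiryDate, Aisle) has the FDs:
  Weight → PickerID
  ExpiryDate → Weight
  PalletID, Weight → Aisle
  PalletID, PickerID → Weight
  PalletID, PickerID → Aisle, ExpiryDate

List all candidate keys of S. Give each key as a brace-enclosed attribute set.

{ExpiryDate, PalletID}, {PalletID, PickerID}, {PalletID, Weight}

No FD produces {PalletID}, so it must be in every candidate key.
{ExpiryDate, PalletID}⁺ = {Aisle, ExpiryDate, PalletID, PickerID, Weight} — all of the relation — so {ExpiryDate, PalletID} is a candidate key.
{PalletID, PickerID}⁺ = {Aisle, ExpiryDate, PalletID, PickerID, Weight} — all of the relation — so {PalletID, PickerID} is a candidate key.
{PalletID, Weight}⁺ = {Aisle, ExpiryDate, PalletID, PickerID, Weight} — all of the relation — so {PalletID, Weight} is a candidate key.
Any other superkey properly contains one of these, so there are no further candidate keys.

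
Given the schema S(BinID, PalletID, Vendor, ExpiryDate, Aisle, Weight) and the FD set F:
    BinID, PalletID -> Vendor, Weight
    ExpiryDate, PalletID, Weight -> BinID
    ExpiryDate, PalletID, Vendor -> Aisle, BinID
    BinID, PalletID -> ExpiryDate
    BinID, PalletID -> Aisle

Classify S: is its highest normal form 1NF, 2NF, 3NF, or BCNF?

BCNF

Candidate keys: {BinID, PalletID}, {ExpiryDate, PalletID, Vendor}, {ExpiryDate, PalletID, Weight}. Prime attributes: {BinID, ExpiryDate, PalletID, Vendor, Weight}.
Every FD has a superkey on the left, so the relation is in BCNF.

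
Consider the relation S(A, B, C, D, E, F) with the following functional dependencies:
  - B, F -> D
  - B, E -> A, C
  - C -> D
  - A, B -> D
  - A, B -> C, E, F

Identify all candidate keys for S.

{A, B}, {B, E}

Attributes never on any right-hand side: {B} — every candidate key must contain it.
Closure of {A, B} is {A, B, C, D, E, F}, the whole schema; {A, B} is a candidate key.
Closure of {B, E} is {A, B, C, D, E, F}, the whole schema; {B, E} is a candidate key.
No proper subset of any of these is a key, and no other minimal superkey exists.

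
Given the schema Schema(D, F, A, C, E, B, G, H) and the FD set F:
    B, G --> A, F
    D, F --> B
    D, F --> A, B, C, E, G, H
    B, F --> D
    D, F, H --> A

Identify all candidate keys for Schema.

{B, F}, {B, G}, {D, F}

{B, F}⁺ = {A, B, C, D, E, F, G, H}, which is every attribute, so {B, F} is a candidate key.
{B, G}⁺ = {A, B, C, D, E, F, G, H}, which is every attribute, so {B, G} is a candidate key.
{D, F}⁺ = {A, B, C, D, E, F, G, H}, which is every attribute, so {D, F} is a candidate key.
No proper subset of any of these is a key, and no other minimal superkey exists.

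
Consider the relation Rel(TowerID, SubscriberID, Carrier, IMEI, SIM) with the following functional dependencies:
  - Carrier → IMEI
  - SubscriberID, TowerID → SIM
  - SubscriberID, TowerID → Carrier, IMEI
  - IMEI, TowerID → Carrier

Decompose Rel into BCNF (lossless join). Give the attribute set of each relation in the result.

Candidate key of the original relation: {SubscriberID, TowerID}.
{Carrier, IMEI, SIM, SubscriberID, TowerID}: {Carrier} determines {Carrier, IMEI} here but is not a superkey — split on Carrier → IMEI, giving {Carrier, IMEI} and {Carrier, SIM, SubscriberID, TowerID}.
{Carrier, IMEI}: every determinant is a superkey — BCNF.
{Carrier, SIM, SubscriberID, TowerID}: every determinant is a superkey — BCNF.

{Carrier, IMEI}; {Carrier, SIM, SubscriberID, TowerID}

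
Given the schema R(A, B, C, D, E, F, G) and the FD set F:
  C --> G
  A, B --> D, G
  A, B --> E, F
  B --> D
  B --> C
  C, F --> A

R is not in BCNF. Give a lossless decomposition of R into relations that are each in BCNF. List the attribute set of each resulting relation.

Candidate keys of the original relation: {A, B}, {B, F}.
In {A, B, C, D, E, F, G}, {C} is not a superkey ({C}⁺ restricted to this set is {C, G}), so split on C --> G into {C, G} and {A, B, C, D, E, F}.
{C, G}: every determinant is a superkey — BCNF.
In {A, B, C, D, E, F}, {B} is not a superkey ({B}⁺ restricted to this set is {B, C, D}), so split on B --> C, D into {B, C, D} and {A, B, E, F}.
{B, C, D}: every determinant is a superkey — BCNF.
{A, B, E, F}: every determinant is a superkey — BCNF.

{A, B, E, F}; {B, C, D}; {C, G}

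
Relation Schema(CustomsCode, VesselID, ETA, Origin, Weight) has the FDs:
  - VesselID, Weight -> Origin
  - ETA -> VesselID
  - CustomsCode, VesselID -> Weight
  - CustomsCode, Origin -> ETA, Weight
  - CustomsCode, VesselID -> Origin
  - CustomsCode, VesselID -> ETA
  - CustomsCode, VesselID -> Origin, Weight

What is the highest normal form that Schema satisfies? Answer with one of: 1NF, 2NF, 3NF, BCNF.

Candidate keys: {CustomsCode, ETA}, {CustomsCode, Origin}, {CustomsCode, VesselID}. Prime attributes: {CustomsCode, ETA, Origin, VesselID}.
For VesselID, Weight -> Origin we have {VesselID, Weight}⁺ = {Origin, VesselID, Weight}; {VesselID, Weight} is not a superkey, so BCNF fails.
But every attribute on its right side ({Origin}) is prime, and the same holds for every other non-superkey FD, so 3NF still holds.

3NF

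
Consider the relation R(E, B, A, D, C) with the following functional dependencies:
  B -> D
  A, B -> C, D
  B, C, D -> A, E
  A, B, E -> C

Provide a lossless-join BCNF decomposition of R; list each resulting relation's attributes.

Candidate keys of the original relation: {A, B}, {B, C}.
In {A, B, C, D, E}, {B} is not a superkey ({B}⁺ restricted to this set is {B, D}), so split on B -> D into {B, D} and {A, B, C, E}.
{B, D} is in BCNF.
{A, B, C, E} is in BCNF.

{A, B, C, E}; {B, D}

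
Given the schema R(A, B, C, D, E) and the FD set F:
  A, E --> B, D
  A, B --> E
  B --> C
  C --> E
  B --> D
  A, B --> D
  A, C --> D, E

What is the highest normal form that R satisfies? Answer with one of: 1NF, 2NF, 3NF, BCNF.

Candidate keys: {A, B}, {A, C}, {A, E}. Prime attributes: {A, B, C, E}.
B --> C breaks BCNF: {B}⁺ = {B, C, D, E}, so {B} is not a superkey.
B --> D has non-prime {D} on the right and a non-superkey on the left, so 3NF fails.
The proper key subset {B} of {A, B} determines non-prime {D}, so the relation is not even in 2NF.

1NF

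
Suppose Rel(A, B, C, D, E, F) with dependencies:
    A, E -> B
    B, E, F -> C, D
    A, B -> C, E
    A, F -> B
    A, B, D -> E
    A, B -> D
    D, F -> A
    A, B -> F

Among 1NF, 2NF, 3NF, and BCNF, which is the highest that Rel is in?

BCNF

Candidate keys: {A, B}, {A, E}, {A, F}, {B, E, F}, {D, F}. Prime attributes: {A, B, D, E, F}.
The left-hand side of every FD is a superkey, so BCNF is satisfied.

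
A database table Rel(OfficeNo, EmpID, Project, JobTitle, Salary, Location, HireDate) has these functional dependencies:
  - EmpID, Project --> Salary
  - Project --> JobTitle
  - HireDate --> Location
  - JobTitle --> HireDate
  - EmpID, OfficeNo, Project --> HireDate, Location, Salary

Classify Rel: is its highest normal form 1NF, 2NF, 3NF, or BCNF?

Candidate key: {EmpID, OfficeNo, Project}. Prime attributes: {EmpID, OfficeNo, Project}.
EmpID, Project --> Salary: {EmpID, Project}⁺ = {EmpID, HireDate, JobTitle, Location, Project, Salary}, which is not all of the attributes, so the left side is not a superkey — BCNF is violated.
EmpID, Project --> Salary has non-prime {Salary} on the right and a non-superkey on the left, so 3NF fails.
The proper key subset {Project} of {EmpID, OfficeNo, Project} determines non-prime {HireDate, JobTitle, Location}, so the relation is not even in 2NF.

1NF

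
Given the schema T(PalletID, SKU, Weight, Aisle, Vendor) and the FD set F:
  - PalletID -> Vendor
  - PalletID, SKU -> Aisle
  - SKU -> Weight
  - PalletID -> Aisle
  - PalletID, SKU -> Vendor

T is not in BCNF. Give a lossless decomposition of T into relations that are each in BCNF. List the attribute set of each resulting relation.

Candidate key of the original relation: {PalletID, SKU}.
Within {Aisle, PalletID, SKU, Vendor, Weight}: {PalletID}⁺ ∩ {Aisle, PalletID, SKU, Vendor, Weight} = {Aisle, PalletID, Vendor}, not the whole set, so PalletID -> Aisle, Vendor violates BCNF; decompose into {Aisle, PalletID, Vendor} and {PalletID, SKU, Weight}.
{Aisle, PalletID, Vendor} has no BCNF violation.
Within {PalletID, SKU, Weight}: {SKU}⁺ ∩ {PalletID, SKU, Weight} = {SKU, Weight}, not the whole set, so SKU -> Weight violates BCNF; decompose into {SKU, Weight} and {PalletID, SKU}.
{SKU, Weight} has no BCNF violation.
{PalletID, SKU} has no BCNF violation.

{Aisle, PalletID, Vendor}; {PalletID, SKU}; {SKU, Weight}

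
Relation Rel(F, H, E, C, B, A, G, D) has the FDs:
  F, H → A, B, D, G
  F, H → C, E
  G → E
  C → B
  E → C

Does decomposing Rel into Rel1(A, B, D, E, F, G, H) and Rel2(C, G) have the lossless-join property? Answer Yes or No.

Yes

Common attributes: {G}; their closure is {B, C, E, G}.
This includes all of Rel2, so the common attributes are a superkey of Rel2 — the join is lossless.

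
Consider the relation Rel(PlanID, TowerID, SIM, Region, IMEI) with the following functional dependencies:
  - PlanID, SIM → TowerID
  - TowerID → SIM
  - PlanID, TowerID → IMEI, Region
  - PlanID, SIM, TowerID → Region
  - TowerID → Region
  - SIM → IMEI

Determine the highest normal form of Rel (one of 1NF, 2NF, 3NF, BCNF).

1NF

Candidate keys: {PlanID, SIM}, {PlanID, TowerID}. Prime attributes: {PlanID, SIM, TowerID}.
For TowerID → SIM we have {TowerID}⁺ = {IMEI, Region, SIM, TowerID}; {TowerID} is not a superkey, so BCNF fails.
TowerID → Region has non-prime {Region} on the right and a non-superkey on the left, so 3NF fails.
{SIM} is a proper subset of the key {PlanID, SIM}, and {SIM}⁺ contains the non-prime attribute {IMEI} — a partial dependency, so 2NF is violated.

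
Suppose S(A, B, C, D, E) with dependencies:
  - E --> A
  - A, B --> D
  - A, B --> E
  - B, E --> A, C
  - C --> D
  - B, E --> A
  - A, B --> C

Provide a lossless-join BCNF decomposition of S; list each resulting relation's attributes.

{A, E}; {B, C, E}; {C, D}

Candidate keys of the original relation: {A, B}, {B, E}.
In {A, B, C, D, E}, {E} is not a superkey ({E}⁺ restricted to this set is {A, E}), so split on E --> A into {A, E} and {B, C, D, E}.
{A, E} is in BCNF.
In {B, C, D, E}, {C} is not a superkey ({C}⁺ restricted to this set is {C, D}), so split on C --> D into {C, D} and {B, C, E}.
{C, D} is in BCNF.
{B, C, E} is in BCNF.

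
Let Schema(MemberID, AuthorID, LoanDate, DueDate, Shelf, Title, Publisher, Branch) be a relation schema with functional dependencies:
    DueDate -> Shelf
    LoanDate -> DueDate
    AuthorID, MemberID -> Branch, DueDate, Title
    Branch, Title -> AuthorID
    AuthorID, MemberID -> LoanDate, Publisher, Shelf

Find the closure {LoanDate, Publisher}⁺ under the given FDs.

Start with {LoanDate, Publisher}.
LoanDate -> DueDate applies; add {DueDate} → now {DueDate, LoanDate, Publisher}.
DueDate -> Shelf applies; add {Shelf} → now {DueDate, LoanDate, Publisher, Shelf}.
No further FD applies.

{DueDate, LoanDate, Publisher, Shelf}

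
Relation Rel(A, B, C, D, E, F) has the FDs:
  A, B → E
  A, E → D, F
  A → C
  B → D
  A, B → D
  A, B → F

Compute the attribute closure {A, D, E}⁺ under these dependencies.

Start with {A, D, E}.
A, E → D, F applies; add {F} → now {A, D, E, F}.
A → C applies; add {C} → now {A, C, D, E, F}.
No further FD applies.

{A, C, D, E, F}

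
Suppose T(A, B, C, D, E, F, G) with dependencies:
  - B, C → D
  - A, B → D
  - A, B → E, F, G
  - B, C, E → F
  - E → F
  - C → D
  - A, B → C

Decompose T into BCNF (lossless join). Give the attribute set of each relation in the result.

{A, B, C, E, G}; {C, D}; {E, F}

Candidate key of the original relation: {A, B}.
In {A, B, C, D, E, F, G}, {B, C} is not a superkey ({B, C}⁺ restricted to this set is {B, C, D}), so split on B, C → D into {B, C, D} and {A, B, C, E, F, G}.
In {B, C, D}, {C} is not a superkey ({C}⁺ restricted to this set is {C, D}), so split on C → D into {C, D} and {B, C}.
{C, D} is in BCNF.
{B, C} is in BCNF.
In {A, B, C, E, F, G}, {B, C, E} is not a superkey ({B, C, E}⁺ restricted to this set is {B, C, E, F}), so split on B, C, E → F into {B, C, E, F} and {A, B, C, E, G}.
In {B, C, E, F}, {E} is not a superkey ({E}⁺ restricted to this set is {E, F}), so split on E → F into {E, F} and {B, C, E}.
{E, F} is in BCNF.
{B, C, E} is in BCNF.
{A, B, C, E, G} is in BCNF.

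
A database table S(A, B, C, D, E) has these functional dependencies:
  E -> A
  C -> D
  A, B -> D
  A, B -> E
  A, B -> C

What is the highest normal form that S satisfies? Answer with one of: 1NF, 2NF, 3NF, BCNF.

2NF

Candidate keys: {A, B}, {B, E}. Prime attributes: {A, B, E}.
For E -> A we have {E}⁺ = {A, E}; {E} is not a superkey, so BCNF fails.
C -> D determines the non-prime attribute {D} from a non-superkey — 3NF is violated.
No non-prime attribute depends on a proper subset of any candidate key, so 2NF holds.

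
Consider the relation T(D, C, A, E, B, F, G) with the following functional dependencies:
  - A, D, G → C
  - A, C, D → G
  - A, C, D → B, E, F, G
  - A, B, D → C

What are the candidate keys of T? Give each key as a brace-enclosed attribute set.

{A, B, D}, {A, C, D}, {A, D, G}

Attributes never on any right-hand side: {A, D} — every candidate key must contain all of them.
{A, B, D}⁺ = {A, B, C, D, E, F, G}, which is every attribute, so {A, B, D} is a candidate key.
{A, C, D}⁺ = {A, B, C, D, E, F, G}, which is every attribute, so {A, C, D} is a candidate key.
{A, D, G}⁺ = {A, B, C, D, E, F, G}, which is every attribute, so {A, D, G} is a candidate key.
Any other superkey properly contains one of these, so there are no further candidate keys.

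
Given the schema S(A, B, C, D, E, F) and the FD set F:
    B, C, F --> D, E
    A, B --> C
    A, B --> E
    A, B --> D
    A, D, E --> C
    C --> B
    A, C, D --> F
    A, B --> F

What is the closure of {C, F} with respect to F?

{B, C, D, E, F}

Start with {C, F}.
C --> B applies; add {B} → now {B, C, F}.
B, C, F --> D, E applies; add {D, E} → now {B, C, D, E, F}.
No further FD applies.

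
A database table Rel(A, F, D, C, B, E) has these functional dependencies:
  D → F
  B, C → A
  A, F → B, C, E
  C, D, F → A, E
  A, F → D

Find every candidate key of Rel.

{A, D}, {A, F}, {B, C, F}, {C, D}

{A, D}⁺ = {A, B, C, D, E, F} — all of the relation — so {A, D} is a candidate key.
{A, F}⁺ = {A, B, C, D, E, F} — all of the relation — so {A, F} is a candidate key.
{C, D}⁺ = {A, B, C, D, E, F} — all of the relation — so {C, D} is a candidate key.
{B, C, F}⁺ = {A, B, C, D, E, F} — all of the relation — so {B, C, F} is a candidate key.
These are minimal and exhaustive — every other superkey contains one of them.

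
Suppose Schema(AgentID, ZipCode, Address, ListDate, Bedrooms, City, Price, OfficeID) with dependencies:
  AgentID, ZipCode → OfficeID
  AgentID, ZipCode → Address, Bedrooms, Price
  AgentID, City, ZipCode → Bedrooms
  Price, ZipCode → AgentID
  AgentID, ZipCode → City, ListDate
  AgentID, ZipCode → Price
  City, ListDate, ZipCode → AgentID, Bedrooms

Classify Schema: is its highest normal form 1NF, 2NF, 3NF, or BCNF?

BCNF

Candidate keys: {AgentID, ZipCode}, {City, ListDate, ZipCode}, {Price, ZipCode}. Prime attributes: {AgentID, City, ListDate, Price, ZipCode}.
Every FD has a superkey on the left, so the relation is in BCNF.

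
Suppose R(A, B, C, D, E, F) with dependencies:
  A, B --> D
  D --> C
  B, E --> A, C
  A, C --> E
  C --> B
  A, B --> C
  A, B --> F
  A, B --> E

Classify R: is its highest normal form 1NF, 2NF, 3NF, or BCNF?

3NF

Candidate keys: {A, B}, {A, C}, {A, D}, {B, E}, {C, E}, {D, E}. Prime attributes: {A, B, C, D, E}.
D --> C breaks BCNF: {D}⁺ = {B, C, D}, so {D} is not a superkey.
Since {C} ⊆ prime attributes and every other non-superkey FD also has a prime right side, the schema is in 3NF.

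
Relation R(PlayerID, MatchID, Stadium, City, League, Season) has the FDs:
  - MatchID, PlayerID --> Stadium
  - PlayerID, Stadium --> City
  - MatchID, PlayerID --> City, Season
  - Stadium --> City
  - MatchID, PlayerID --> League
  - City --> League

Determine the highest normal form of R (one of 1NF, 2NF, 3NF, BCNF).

2NF

Candidate key: {MatchID, PlayerID}. Prime attributes: {MatchID, PlayerID}.
PlayerID, Stadium --> City breaks BCNF: {PlayerID, Stadium}⁺ = {City, League, PlayerID, Stadium}, so {PlayerID, Stadium} is not a superkey.
PlayerID, Stadium --> City determines the non-prime attribute {City} from a non-superkey — 3NF is violated.
No non-prime attribute depends on a proper subset of any candidate key, so 2NF holds.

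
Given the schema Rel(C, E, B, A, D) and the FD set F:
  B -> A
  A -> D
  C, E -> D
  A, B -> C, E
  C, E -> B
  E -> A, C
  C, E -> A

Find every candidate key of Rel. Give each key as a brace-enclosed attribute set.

{B}, {E}

{B} is a candidate key since {B}⁺ = {A, B, C, D, E} covers every attribute.
{E} is a candidate key since {E}⁺ = {A, B, C, D, E} covers every attribute.
No proper subset of any of these is a key, and no other minimal superkey exists.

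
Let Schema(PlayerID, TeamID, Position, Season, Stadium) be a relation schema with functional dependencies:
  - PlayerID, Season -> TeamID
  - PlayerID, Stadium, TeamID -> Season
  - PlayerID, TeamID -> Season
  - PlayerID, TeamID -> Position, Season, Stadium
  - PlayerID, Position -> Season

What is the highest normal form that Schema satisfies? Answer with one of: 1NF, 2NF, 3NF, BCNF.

BCNF

Candidate keys: {PlayerID, Position}, {PlayerID, Season}, {PlayerID, TeamID}. Prime attributes: {PlayerID, Position, Season, TeamID}.
Each dependency's left side is a superkey — BCNF holds.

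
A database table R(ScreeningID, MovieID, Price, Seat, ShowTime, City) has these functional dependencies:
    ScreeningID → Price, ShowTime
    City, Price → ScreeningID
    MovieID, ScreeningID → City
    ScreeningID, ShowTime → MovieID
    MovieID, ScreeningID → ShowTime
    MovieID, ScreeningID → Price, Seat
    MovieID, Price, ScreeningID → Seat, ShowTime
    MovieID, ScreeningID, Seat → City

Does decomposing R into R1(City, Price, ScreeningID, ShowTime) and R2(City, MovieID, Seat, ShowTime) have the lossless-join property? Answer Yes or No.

No

Common attributes: {City, ShowTime}; their closure is {City, ShowTime}.
Neither R1 nor R2 is contained in that closure, so the decomposition is lossy.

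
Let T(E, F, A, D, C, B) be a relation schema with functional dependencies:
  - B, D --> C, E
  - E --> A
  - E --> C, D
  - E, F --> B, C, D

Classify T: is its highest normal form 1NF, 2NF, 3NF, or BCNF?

1NF

Candidate keys: {B, D, F}, {E, F}. Prime attributes: {B, D, E, F}.
B, D --> C, E: {B, D}⁺ = {A, B, C, D, E}, which is not all of the attributes, so the left side is not a superkey — BCNF is violated.
Because {C} is non-prime and the left side of B, D --> C, E is not a superkey, the relation is not in 3NF.
The proper key subset {E} of {E, F} determines non-prime {A, C}, so the relation is not even in 2NF.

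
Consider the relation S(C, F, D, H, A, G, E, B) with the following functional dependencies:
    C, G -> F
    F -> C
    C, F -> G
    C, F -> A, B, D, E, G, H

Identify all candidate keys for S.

{F}⁺ = {A, B, C, D, E, F, G, H} — all of the relation — so {F} is a candidate key.
{C, G}⁺ = {A, B, C, D, E, F, G, H} — all of the relation — so {C, G} is a candidate key.
Any other superkey properly contains one of these, so there are no further candidate keys.

{C, G}, {F}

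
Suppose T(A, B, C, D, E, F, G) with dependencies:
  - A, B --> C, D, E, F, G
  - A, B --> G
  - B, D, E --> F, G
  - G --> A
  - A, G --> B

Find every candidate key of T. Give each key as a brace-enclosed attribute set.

{A, B}, {B, D, E}, {G}

Closure of {G} is {A, B, C, D, E, F, G}, the whole schema; {G} is a candidate key.
Closure of {A, B} is {A, B, C, D, E, F, G}, the whole schema; {A, B} is a candidate key.
Closure of {B, D, E} is {A, B, C, D, E, F, G}, the whole schema; {B, D, E} is a candidate key.
Any other superkey properly contains one of these, so there are no further candidate keys.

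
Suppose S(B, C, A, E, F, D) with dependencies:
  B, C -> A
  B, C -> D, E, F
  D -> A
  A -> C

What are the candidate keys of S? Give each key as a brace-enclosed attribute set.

Attributes never on any right-hand side: {B} — every candidate key must contain it.
{A, B} is a candidate key since {A, B}⁺ = {A, B, C, D, E, F} covers every attribute.
{B, C} is a candidate key since {B, C}⁺ = {A, B, C, D, E, F} covers every attribute.
{B, D} is a candidate key since {B, D}⁺ = {A, B, C, D, E, F} covers every attribute.
No proper subset of any of these is a key, and no other minimal superkey exists.

{A, B}, {B, C}, {B, D}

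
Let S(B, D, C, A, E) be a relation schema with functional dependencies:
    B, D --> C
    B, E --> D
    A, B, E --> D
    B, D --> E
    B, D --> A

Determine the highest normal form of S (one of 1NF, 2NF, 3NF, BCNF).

Candidate keys: {B, D}, {B, E}. Prime attributes: {B, D, E}.
Each dependency's left side is a superkey — BCNF holds.

BCNF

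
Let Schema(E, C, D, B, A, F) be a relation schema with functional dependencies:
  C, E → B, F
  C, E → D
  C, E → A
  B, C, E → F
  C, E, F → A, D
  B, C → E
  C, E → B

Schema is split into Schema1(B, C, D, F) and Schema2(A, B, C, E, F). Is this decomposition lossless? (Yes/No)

Yes

The shared attributes are {B, C, F} and {B, C, F}⁺ = {A, B, C, D, E, F}.
This includes all of Schema1, so the common attributes are a superkey of Schema1 — the join is lossless.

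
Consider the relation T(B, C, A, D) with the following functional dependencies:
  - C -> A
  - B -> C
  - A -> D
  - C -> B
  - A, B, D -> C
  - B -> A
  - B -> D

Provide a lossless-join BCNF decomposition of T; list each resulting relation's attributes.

Candidate keys of the original relation: {B}, {C}.
Within {A, B, C, D}: {A}⁺ ∩ {A, B, C, D} = {A, D}, not the whole set, so A -> D violates BCNF; decompose into {A, D} and {A, B, C}.
{A, D} has no BCNF violation.
{A, B, C} has no BCNF violation.

{A, B, C}; {A, D}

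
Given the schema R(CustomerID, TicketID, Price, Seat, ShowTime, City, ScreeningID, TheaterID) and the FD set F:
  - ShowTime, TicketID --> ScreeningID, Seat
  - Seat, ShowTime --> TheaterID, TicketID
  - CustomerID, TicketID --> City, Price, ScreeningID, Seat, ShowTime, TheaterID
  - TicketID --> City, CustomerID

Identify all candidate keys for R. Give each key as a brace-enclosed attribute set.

Closure of {TicketID} is {City, CustomerID, Price, ScreeningID, Seat, ShowTime, TheaterID, TicketID}, the whole schema; {TicketID} is a candidate key.
Closure of {Seat, ShowTime} is {City, CustomerID, Price, ScreeningID, Seat, ShowTime, TheaterID, TicketID}, the whole schema; {Seat, ShowTime} is a candidate key.
These are minimal and exhaustive — every other superkey contains one of them.

{Seat, ShowTime}, {TicketID}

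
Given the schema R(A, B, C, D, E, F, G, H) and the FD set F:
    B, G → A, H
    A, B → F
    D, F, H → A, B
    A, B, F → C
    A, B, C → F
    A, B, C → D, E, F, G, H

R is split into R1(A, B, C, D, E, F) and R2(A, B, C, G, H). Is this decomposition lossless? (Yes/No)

Yes

R1 ∩ R2 = {A, B, C}; its closure under F is {A, B, C, D, E, F, G, H}.
R1 is contained in that closure, so R1 ∩ R2 → R1 holds and the join is lossless.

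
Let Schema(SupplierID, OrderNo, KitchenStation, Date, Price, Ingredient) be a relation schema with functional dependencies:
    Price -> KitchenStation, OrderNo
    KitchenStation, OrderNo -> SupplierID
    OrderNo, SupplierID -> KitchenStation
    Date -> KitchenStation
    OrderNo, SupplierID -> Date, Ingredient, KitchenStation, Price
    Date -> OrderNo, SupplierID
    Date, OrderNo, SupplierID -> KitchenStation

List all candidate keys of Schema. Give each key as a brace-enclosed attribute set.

{Date}, {KitchenStation, OrderNo}, {OrderNo, SupplierID}, {Price}

{Date}⁺ = {Date, Ingredient, KitchenStation, OrderNo, Price, SupplierID} — all of the relation — so {Date} is a candidate key.
{Price}⁺ = {Date, Ingredient, KitchenStation, OrderNo, Price, SupplierID} — all of the relation — so {Price} is a candidate key.
{KitchenStation, OrderNo}⁺ = {Date, Ingredient, KitchenStation, OrderNo, Price, SupplierID} — all of the relation — so {KitchenStation, OrderNo} is a candidate key.
{OrderNo, SupplierID}⁺ = {Date, Ingredient, KitchenStation, OrderNo, Price, SupplierID} — all of the relation — so {OrderNo, SupplierID} is a candidate key.
These are minimal and exhaustive — every other superkey contains one of them.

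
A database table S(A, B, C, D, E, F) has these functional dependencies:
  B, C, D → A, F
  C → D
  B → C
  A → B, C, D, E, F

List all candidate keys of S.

Closure of {A} is {A, B, C, D, E, F}, the whole schema; {A} is a candidate key.
Closure of {B} is {A, B, C, D, E, F}, the whole schema; {B} is a candidate key.
Any other superkey properly contains one of these, so there are no further candidate keys.

{A}, {B}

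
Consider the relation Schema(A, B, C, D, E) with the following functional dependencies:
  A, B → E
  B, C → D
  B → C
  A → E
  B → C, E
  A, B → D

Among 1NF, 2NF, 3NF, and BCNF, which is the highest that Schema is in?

1NF

Candidate key: {A, B}. Prime attributes: {A, B}.
For B, C → D we have {B, C}⁺ = {B, C, D, E}; {B, C} is not a superkey, so BCNF fails.
B, C → D has non-prime {D} on the right and a non-superkey on the left, so 3NF fails.
The proper key subset {A} of {A, B} determines non-prime {E}, so the relation is not even in 2NF.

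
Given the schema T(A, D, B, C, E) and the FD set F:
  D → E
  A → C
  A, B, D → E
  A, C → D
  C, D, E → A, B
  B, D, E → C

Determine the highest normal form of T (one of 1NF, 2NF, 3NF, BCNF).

1NF

Candidate keys: {A}, {B, D}, {C, D}. Prime attributes: {A, B, C, D}.
For D → E we have {D}⁺ = {D, E}; {D} is not a superkey, so BCNF fails.
Because {E} is non-prime and the left side of D → E is not a superkey, the relation is not in 3NF.
Since {D} ⊂ {B, D} and {D}⁺ ⊇ {E} with {E} non-prime, there is a partial dependency; 2NF fails.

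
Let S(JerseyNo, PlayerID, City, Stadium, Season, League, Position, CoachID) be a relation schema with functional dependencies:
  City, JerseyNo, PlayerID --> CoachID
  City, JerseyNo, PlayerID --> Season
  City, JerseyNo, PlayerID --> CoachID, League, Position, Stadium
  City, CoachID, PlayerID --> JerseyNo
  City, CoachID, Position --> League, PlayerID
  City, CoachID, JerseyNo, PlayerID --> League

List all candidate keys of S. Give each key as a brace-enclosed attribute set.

{City, CoachID, PlayerID}, {City, CoachID, Position}, {City, JerseyNo, PlayerID}

No FD produces {City}, so it must be in every candidate key.
Closure of {City, CoachID, PlayerID} is {City, CoachID, JerseyNo, League, PlayerID, Position, Season, Stadium}, the whole schema; {City, CoachID, PlayerID} is a candidate key.
Closure of {City, CoachID, Position} is {City, CoachID, JerseyNo, League, PlayerID, Position, Season, Stadium}, the whole schema; {City, CoachID, Position} is a candidate key.
Closure of {City, JerseyNo, PlayerID} is {City, CoachID, JerseyNo, League, PlayerID, Position, Season, Stadium}, the whole schema; {City, JerseyNo, PlayerID} is a candidate key.
Any other superkey properly contains one of these, so there are no further candidate keys.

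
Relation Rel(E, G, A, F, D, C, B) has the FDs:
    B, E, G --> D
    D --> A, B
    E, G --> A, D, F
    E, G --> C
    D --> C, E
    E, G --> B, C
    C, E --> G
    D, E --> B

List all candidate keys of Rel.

{C, E}, {D}, {E, G}

{D}⁺ = {A, B, C, D, E, F, G}, which is every attribute, so {D} is a candidate key.
{C, E}⁺ = {A, B, C, D, E, F, G}, which is every attribute, so {C, E} is a candidate key.
{E, G}⁺ = {A, B, C, D, E, F, G}, which is every attribute, so {E, G} is a candidate key.
Any other superkey properly contains one of these, so there are no further candidate keys.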